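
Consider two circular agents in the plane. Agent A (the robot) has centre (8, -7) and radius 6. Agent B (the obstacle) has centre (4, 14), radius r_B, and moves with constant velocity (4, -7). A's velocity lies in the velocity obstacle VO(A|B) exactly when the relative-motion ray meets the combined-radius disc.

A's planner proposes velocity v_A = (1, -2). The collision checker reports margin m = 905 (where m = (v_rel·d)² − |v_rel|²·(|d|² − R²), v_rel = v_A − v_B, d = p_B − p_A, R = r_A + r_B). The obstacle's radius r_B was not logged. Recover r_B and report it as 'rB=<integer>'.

m = 905
d = (-4, 21);  v_rel = (-3, 5),  |v_rel|² = 34
v_rel×d = (-3)·(21) − (5)·(-4) = -43
since m = R²·34 − (-43)²:  R² = (1849 + 905) / 34 = 81
R = √81 = 9  ⇒  r_B = 9 − 6 = 3

rB=3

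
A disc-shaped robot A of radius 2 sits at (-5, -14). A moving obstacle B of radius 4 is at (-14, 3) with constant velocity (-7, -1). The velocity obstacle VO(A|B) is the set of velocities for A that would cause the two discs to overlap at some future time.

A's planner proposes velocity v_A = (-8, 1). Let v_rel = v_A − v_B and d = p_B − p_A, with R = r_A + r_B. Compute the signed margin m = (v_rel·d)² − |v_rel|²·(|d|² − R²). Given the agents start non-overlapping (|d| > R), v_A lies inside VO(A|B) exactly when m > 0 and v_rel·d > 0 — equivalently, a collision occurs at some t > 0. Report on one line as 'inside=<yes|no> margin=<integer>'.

d = (-9, 17),  |d|² = 370;  R = 2+4 = 6,  c = 370−6² = 334
v_rel = (-1, 2),  |v_rel|² = 5;  v_rel·d = (-1)·(-9) + (2)·(17) = 43
5·t² − 86·t + 334 = 0  ⇒  m = 43² − 5·334 = 179
m = 179 > 0,  v_rel·d = 43 > 0  ⇒  inside

inside=yes margin=179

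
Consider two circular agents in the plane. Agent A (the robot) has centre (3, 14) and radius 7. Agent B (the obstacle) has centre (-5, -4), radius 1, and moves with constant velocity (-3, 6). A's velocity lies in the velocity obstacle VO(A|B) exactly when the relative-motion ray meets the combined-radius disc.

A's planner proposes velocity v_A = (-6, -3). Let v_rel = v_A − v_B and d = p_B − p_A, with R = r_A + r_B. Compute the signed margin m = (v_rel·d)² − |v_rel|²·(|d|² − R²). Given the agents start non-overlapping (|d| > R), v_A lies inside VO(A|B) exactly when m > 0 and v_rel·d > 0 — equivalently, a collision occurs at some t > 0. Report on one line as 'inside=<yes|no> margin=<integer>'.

d = (-8, -18),  |d|² = 388;  R = 7+1 = 8,  c = 388−8² = 324
v_rel = (-3, -9),  |v_rel|² = 90;  v_rel·d = (-3)·(-8) + (-9)·(-18) = 186
90·t² − 372·t + 324 = 0  ⇒  m = 186² − 90·324 = 5436
m = 5436 > 0,  v_rel·d = 186 > 0  ⇒  inside

inside=yes margin=5436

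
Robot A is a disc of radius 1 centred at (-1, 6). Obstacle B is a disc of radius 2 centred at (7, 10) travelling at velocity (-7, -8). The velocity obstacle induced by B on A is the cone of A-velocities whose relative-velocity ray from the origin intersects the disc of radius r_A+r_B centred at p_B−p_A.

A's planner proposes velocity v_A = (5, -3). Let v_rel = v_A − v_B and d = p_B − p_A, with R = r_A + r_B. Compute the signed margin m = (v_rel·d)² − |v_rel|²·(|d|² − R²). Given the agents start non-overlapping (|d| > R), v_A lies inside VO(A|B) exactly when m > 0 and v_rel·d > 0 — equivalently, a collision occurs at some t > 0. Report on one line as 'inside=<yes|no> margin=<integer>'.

d = (8, 4),  |d|² = 80;  R = 1+2 = 3,  c = 80−3² = 71
v_rel = (12, 5),  |v_rel|² = 169;  v_rel·d = (12)·(8) + (5)·(4) = 116
169·t² − 232·t + 71 = 0  ⇒  m = 116² − 169·71 = 1457
m = 1457 > 0,  v_rel·d = 116 > 0  ⇒  inside

inside=yes margin=1457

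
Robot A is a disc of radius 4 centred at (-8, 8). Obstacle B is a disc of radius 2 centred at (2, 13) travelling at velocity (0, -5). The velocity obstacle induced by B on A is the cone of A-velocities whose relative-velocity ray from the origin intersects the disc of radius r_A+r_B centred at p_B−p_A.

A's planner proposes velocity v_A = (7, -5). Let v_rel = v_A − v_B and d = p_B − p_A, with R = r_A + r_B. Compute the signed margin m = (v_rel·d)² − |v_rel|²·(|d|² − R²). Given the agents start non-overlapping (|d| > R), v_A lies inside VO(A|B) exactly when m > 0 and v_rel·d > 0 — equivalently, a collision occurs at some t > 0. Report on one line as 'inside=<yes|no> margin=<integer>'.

d = (10, 5),  |d|² = 125;  R = 4+2 = 6,  c = 125−6² = 89
v_rel = (7, 0),  |v_rel|² = 49;  v_rel·d = (7)·(10) + (0)·(5) = 70
49·t² − 140·t + 89 = 0  ⇒  m = 70² − 49·89 = 539
m = 539 > 0,  v_rel·d = 70 > 0  ⇒  inside

inside=yes margin=539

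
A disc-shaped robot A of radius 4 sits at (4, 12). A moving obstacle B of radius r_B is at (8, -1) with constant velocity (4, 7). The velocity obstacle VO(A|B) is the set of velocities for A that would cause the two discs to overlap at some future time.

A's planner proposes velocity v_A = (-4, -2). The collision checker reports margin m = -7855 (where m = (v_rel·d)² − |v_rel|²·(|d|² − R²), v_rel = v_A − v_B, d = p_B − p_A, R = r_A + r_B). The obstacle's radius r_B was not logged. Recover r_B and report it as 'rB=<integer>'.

m = -7855
d = (4, -13);  v_rel = (-8, -9),  |v_rel|² = 145
v_rel×d = (-8)·(-13) − (-9)·(4) = 140
since m = R²·145 − 140²:  R² = (19600 + -7855) / 145 = 81
R = √81 = 9  ⇒  r_B = 9 − 4 = 5

rB=5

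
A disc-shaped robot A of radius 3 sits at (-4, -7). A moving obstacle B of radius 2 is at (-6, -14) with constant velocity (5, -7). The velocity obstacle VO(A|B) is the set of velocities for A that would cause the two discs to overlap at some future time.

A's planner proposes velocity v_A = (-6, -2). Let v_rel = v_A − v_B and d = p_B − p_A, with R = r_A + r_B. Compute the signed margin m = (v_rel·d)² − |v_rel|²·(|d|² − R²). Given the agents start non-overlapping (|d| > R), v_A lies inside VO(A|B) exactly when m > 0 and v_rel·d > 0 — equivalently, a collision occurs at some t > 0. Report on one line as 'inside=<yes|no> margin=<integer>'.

d = (-2, -7),  |d|² = 53;  R = 3+2 = 5,  c = 53−5² = 28
v_rel = (-11, 5),  |v_rel|² = 146;  v_rel·d = (-11)·(-2) + (5)·(-7) = -13
146·t² + 26·t + 28 = 0  ⇒  m = (-13)² − 146·28 = -3919
m = -3919 < 0,  v_rel·d = -13 < 0  ⇒  outside

inside=no margin=-3919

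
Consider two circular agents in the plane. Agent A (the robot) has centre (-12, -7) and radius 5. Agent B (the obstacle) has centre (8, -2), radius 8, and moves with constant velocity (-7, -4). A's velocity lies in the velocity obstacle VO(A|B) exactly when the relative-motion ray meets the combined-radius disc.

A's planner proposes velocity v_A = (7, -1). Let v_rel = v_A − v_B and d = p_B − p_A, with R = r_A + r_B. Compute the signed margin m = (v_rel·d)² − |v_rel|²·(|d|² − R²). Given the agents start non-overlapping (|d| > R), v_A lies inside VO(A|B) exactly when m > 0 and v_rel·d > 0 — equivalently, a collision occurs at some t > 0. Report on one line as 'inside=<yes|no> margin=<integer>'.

d = (20, 5),  |d|² = 425;  R = 5+8 = 13,  c = 425−13² = 256
v_rel = (14, 3),  |v_rel|² = 205;  v_rel·d = (14)·(20) + (3)·(5) = 295
205·t² − 590·t + 256 = 0  ⇒  m = 295² − 205·256 = 34545
m = 34545 > 0,  v_rel·d = 295 > 0  ⇒  inside

inside=yes margin=34545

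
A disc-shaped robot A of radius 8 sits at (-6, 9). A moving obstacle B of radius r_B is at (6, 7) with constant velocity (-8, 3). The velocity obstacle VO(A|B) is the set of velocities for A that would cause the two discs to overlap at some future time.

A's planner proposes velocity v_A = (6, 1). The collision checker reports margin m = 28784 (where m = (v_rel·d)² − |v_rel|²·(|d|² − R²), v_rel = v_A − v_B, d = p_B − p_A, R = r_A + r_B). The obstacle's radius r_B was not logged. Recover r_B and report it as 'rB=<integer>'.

m = 28784
d = (12, -2);  v_rel = (14, -2),  |v_rel|² = 200
v_rel×d = (14)·(-2) − (-2)·(12) = -4
since m = R²·200 − (-4)²:  R² = (16 + 28784) / 200 = 144
R = √144 = 12  ⇒  r_B = 12 − 8 = 4

rB=4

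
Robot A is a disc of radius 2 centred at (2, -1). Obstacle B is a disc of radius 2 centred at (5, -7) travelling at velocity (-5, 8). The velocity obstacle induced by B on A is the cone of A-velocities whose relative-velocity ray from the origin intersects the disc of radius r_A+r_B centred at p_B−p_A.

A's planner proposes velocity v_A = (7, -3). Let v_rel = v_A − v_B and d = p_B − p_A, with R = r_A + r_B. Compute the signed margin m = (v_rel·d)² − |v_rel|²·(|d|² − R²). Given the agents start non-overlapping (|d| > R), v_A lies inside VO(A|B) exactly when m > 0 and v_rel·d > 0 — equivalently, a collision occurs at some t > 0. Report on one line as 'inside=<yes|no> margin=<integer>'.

d = (3, -6),  |d|² = 45;  R = 2+2 = 4,  c = 45−4² = 29
v_rel = (12, -11),  |v_rel|² = 265;  v_rel·d = (12)·(3) + (-11)·(-6) = 102
265·t² − 204·t + 29 = 0  ⇒  m = 102² − 265·29 = 2719
m = 2719 > 0,  v_rel·d = 102 > 0  ⇒  inside

inside=yes margin=2719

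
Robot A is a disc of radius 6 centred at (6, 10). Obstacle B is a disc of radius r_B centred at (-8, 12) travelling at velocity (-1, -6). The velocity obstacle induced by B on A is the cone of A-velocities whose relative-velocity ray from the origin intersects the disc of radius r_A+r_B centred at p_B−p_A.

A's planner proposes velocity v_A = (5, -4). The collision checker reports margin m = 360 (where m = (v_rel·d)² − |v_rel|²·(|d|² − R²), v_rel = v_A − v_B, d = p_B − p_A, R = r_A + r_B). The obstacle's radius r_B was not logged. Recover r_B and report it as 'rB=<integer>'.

m = 360
d = (-14, 2);  v_rel = (6, 2),  |v_rel|² = 40
v_rel×d = (6)·(2) − (2)·(-14) = 40
since m = R²·40 − 40²:  R² = (1600 + 360) / 40 = 49
R = √49 = 7  ⇒  r_B = 7 − 6 = 1

rB=1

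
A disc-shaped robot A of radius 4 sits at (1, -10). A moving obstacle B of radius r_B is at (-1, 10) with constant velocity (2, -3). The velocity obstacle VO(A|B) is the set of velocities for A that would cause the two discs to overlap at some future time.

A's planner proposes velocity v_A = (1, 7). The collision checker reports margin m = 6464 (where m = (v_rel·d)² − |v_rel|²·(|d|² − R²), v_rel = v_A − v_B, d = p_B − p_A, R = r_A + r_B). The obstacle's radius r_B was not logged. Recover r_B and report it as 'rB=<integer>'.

m = 6464
d = (-2, 20);  v_rel = (-1, 10),  |v_rel|² = 101
v_rel×d = (-1)·(20) − (10)·(-2) = 0
since m = R²·101 − 0²:  R² = (0 + 6464) / 101 = 64
R = √64 = 8  ⇒  r_B = 8 − 4 = 4

rB=4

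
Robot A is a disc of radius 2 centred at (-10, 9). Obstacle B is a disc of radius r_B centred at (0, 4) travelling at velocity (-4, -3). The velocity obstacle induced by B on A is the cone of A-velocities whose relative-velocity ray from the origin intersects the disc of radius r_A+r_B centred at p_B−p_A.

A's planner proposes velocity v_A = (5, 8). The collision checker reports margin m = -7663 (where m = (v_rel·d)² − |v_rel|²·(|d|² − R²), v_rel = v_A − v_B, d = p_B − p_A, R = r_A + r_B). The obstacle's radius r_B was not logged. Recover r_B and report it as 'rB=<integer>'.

m = -7663
d = (10, -5);  v_rel = (9, 11),  |v_rel|² = 202
v_rel×d = (9)·(-5) − (11)·(10) = -155
since m = R²·202 − (-155)²:  R² = (24025 + -7663) / 202 = 81
R = √81 = 9  ⇒  r_B = 9 − 2 = 7

rB=7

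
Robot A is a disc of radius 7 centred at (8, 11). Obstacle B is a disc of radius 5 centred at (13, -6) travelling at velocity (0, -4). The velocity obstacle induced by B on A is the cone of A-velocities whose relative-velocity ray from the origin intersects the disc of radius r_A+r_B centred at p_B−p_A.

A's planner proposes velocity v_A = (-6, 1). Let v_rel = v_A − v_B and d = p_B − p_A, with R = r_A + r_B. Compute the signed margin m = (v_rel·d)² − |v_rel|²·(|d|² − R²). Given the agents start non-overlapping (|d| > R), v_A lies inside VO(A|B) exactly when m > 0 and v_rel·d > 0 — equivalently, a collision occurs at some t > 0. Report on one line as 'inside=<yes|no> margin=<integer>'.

d = (5, -17),  |d|² = 314;  R = 7+5 = 12,  c = 314−12² = 170
v_rel = (-6, 5),  |v_rel|² = 61;  v_rel·d = (-6)·(5) + (5)·(-17) = -115
61·t² + 230·t + 170 = 0  ⇒  m = (-115)² − 61·170 = 2855
m = 2855 > 0,  v_rel·d = -115 < 0  ⇒  outside

inside=no margin=2855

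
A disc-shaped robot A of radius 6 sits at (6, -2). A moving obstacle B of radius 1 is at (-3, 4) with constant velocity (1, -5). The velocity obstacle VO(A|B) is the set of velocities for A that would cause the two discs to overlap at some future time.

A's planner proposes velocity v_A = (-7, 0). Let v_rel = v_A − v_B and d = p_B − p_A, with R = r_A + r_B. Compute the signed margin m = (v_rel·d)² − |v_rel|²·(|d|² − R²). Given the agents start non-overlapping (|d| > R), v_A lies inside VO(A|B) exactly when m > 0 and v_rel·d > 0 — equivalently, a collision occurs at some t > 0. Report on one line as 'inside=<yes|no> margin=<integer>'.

d = (-9, 6),  |d|² = 117;  R = 6+1 = 7,  c = 117−7² = 68
v_rel = (-8, 5),  |v_rel|² = 89;  v_rel·d = (-8)·(-9) + (5)·(6) = 102
89·t² − 204·t + 68 = 0  ⇒  m = 102² − 89·68 = 4352
m = 4352 > 0,  v_rel·d = 102 > 0  ⇒  inside

inside=yes margin=4352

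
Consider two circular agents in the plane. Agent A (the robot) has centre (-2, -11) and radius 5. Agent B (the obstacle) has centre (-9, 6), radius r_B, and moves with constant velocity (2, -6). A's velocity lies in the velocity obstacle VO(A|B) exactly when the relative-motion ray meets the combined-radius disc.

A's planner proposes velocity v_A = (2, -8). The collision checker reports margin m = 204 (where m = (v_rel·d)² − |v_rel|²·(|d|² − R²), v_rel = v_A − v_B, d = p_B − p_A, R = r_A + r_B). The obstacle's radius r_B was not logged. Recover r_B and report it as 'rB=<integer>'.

m = 204
d = (-7, 17);  v_rel = (0, -2),  |v_rel|² = 4
v_rel×d = (0)·(17) − (-2)·(-7) = -14
since m = R²·4 − (-14)²:  R² = (196 + 204) / 4 = 100
R = √100 = 10  ⇒  r_B = 10 − 5 = 5

rB=5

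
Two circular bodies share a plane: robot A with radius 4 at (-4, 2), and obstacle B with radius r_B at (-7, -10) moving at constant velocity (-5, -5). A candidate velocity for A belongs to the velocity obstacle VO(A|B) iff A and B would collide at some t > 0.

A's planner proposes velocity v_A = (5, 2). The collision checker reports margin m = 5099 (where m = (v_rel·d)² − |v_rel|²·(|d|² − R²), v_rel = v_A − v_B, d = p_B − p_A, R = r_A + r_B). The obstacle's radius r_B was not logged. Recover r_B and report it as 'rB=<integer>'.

m = 5099
d = (-3, -12);  v_rel = (10, 7),  |v_rel|² = 149
v_rel×d = (10)·(-12) − (7)·(-3) = -99
since m = R²·149 − (-99)²:  R² = (9801 + 5099) / 149 = 100
R = √100 = 10  ⇒  r_B = 10 − 4 = 6

rB=6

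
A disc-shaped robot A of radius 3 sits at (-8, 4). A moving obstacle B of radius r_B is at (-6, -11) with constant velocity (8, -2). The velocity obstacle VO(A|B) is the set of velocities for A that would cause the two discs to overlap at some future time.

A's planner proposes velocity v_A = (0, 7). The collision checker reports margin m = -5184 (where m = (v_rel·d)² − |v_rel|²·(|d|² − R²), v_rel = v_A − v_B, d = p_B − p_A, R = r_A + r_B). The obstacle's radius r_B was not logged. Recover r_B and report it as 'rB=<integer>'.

m = -5184
d = (2, -15);  v_rel = (-8, 9),  |v_rel|² = 145
v_rel×d = (-8)·(-15) − (9)·(2) = 102
since m = R²·145 − 102²:  R² = (10404 + -5184) / 145 = 36
R = √36 = 6  ⇒  r_B = 6 − 3 = 3

rB=3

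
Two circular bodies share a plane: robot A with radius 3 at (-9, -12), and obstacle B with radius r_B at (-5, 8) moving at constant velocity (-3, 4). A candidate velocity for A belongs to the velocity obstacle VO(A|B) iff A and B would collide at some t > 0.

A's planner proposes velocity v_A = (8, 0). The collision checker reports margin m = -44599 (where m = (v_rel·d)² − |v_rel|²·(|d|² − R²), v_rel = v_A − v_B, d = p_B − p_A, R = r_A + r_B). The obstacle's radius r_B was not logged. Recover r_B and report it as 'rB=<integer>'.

m = -44599
d = (4, 20);  v_rel = (11, -4),  |v_rel|² = 137
v_rel×d = (11)·(20) − (-4)·(4) = 236
since m = R²·137 − 236²:  R² = (55696 + -44599) / 137 = 81
R = √81 = 9  ⇒  r_B = 9 − 3 = 6

rB=6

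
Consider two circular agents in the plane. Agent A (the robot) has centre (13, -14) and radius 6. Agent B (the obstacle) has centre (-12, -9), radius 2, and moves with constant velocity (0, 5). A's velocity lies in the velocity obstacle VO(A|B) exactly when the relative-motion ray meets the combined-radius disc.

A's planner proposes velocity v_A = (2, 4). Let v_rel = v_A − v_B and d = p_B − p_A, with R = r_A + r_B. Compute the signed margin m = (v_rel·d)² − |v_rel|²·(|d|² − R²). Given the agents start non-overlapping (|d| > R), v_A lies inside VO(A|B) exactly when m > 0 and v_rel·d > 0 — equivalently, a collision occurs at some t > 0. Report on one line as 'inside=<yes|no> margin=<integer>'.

d = (-25, 5),  |d|² = 650;  R = 6+2 = 8,  c = 650−8² = 586
v_rel = (2, -1),  |v_rel|² = 5;  v_rel·d = (2)·(-25) + (-1)·(5) = -55
5·t² + 110·t + 586 = 0  ⇒  m = (-55)² − 5·586 = 95
m = 95 > 0,  v_rel·d = -55 < 0  ⇒  outside

inside=no margin=95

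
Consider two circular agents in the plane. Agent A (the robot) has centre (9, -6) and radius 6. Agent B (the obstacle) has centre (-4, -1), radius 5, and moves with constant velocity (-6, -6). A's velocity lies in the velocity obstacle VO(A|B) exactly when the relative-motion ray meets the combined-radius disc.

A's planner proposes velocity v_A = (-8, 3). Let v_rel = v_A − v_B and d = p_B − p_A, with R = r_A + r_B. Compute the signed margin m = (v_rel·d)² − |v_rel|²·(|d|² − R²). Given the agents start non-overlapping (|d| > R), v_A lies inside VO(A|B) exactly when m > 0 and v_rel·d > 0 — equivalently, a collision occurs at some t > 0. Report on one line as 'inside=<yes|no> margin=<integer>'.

d = (-13, 5),  |d|² = 194;  R = 6+5 = 11,  c = 194−11² = 73
v_rel = (-2, 9),  |v_rel|² = 85;  v_rel·d = (-2)·(-13) + (9)·(5) = 71
85·t² − 142·t + 73 = 0  ⇒  m = 71² − 85·73 = -1164
m = -1164 < 0,  v_rel·d = 71 > 0  ⇒  outside

inside=no margin=-1164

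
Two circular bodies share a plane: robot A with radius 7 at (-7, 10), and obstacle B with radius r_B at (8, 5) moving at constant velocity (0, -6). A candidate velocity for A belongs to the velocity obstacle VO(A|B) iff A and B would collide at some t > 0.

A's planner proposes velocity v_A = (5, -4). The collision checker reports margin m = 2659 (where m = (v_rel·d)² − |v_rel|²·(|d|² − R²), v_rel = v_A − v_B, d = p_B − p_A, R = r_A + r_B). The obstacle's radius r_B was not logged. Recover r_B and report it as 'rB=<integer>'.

m = 2659
d = (15, -5);  v_rel = (5, 2),  |v_rel|² = 29
v_rel×d = (5)·(-5) − (2)·(15) = -55
since m = R²·29 − (-55)²:  R² = (3025 + 2659) / 29 = 196
R = √196 = 14  ⇒  r_B = 14 − 7 = 7

rB=7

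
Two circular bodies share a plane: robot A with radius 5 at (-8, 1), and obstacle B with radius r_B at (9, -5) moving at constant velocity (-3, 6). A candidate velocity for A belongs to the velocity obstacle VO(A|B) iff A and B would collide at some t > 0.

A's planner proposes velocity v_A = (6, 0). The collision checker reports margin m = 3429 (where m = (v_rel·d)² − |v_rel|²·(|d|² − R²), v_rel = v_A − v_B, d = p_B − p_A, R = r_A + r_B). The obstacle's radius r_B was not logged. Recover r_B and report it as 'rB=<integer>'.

m = 3429
d = (17, -6);  v_rel = (9, -6),  |v_rel|² = 117
v_rel×d = (9)·(-6) − (-6)·(17) = 48
since m = R²·117 − 48²:  R² = (2304 + 3429) / 117 = 49
R = √49 = 7  ⇒  r_B = 7 − 5 = 2

rB=2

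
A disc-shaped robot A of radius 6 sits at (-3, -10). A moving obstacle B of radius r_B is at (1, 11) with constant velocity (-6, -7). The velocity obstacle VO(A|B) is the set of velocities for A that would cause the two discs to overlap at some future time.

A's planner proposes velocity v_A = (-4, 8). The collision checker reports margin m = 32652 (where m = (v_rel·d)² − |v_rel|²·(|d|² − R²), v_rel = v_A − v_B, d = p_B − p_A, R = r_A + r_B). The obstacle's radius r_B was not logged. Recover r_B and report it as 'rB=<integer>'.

m = 32652
d = (4, 21);  v_rel = (2, 15),  |v_rel|² = 229
v_rel×d = (2)·(21) − (15)·(4) = -18
since m = R²·229 − (-18)²:  R² = (324 + 32652) / 229 = 144
R = √144 = 12  ⇒  r_B = 12 − 6 = 6

rB=6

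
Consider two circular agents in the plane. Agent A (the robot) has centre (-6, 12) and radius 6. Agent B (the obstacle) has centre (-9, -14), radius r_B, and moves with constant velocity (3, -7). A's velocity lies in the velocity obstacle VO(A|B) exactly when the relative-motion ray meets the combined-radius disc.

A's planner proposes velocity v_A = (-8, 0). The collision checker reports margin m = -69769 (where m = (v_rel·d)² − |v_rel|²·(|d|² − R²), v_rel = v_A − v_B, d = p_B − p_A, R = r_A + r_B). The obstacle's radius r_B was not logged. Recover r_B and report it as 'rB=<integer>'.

m = -69769
d = (-3, -26);  v_rel = (-11, 7),  |v_rel|² = 170
v_rel×d = (-11)·(-26) − (7)·(-3) = 307
since m = R²·170 − 307²:  R² = (94249 + -69769) / 170 = 144
R = √144 = 12  ⇒  r_B = 12 − 6 = 6

rB=6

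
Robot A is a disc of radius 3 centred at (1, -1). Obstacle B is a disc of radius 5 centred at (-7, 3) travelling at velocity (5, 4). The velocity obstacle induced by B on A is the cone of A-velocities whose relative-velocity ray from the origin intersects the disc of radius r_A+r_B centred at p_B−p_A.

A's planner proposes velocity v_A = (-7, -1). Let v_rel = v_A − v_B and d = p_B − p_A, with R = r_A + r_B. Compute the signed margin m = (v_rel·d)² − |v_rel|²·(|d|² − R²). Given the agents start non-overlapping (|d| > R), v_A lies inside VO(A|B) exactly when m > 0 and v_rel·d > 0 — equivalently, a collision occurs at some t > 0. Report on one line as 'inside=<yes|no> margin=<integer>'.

d = (-8, 4),  |d|² = 80;  R = 3+5 = 8,  c = 80−8² = 16
v_rel = (-12, -5),  |v_rel|² = 169;  v_rel·d = (-12)·(-8) + (-5)·(4) = 76
169·t² − 152·t + 16 = 0  ⇒  m = 76² − 169·16 = 3072
m = 3072 > 0,  v_rel·d = 76 > 0  ⇒  inside

inside=yes margin=3072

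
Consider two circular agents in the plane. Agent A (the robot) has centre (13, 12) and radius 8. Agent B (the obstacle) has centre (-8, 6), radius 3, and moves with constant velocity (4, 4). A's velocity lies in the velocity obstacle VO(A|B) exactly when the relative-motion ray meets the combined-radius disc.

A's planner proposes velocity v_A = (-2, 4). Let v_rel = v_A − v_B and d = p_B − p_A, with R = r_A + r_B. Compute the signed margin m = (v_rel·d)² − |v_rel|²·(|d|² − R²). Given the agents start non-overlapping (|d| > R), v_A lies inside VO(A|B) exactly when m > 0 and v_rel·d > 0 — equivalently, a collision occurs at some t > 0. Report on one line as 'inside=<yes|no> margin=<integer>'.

d = (-21, -6),  |d|² = 477;  R = 8+3 = 11,  c = 477−11² = 356
v_rel = (-6, 0),  |v_rel|² = 36;  v_rel·d = (-6)·(-21) + (0)·(-6) = 126
36·t² − 252·t + 356 = 0  ⇒  m = 126² − 36·356 = 3060
m = 3060 > 0,  v_rel·d = 126 > 0  ⇒  inside

inside=yes margin=3060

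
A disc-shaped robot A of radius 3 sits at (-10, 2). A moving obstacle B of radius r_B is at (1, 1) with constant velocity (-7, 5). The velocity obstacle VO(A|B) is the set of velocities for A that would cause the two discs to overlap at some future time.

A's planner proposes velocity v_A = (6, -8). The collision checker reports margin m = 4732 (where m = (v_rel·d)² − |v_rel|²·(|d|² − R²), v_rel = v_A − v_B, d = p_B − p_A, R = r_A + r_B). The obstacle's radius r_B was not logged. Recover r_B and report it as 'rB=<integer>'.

m = 4732
d = (11, -1);  v_rel = (13, -13),  |v_rel|² = 338
v_rel×d = (13)·(-1) − (-13)·(11) = 130
since m = R²·338 − 130²:  R² = (16900 + 4732) / 338 = 64
R = √64 = 8  ⇒  r_B = 8 − 3 = 5

rB=5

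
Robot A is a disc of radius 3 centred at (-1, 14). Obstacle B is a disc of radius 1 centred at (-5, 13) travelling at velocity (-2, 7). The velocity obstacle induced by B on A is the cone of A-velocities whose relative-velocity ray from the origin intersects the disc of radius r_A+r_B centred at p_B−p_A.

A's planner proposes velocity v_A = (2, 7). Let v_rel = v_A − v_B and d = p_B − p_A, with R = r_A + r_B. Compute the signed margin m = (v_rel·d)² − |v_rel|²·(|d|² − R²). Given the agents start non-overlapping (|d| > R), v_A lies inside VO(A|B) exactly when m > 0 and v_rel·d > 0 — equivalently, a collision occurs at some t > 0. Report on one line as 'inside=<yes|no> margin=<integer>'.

d = (-4, -1),  |d|² = 17;  R = 3+1 = 4,  c = 17−4² = 1
v_rel = (4, 0),  |v_rel|² = 16;  v_rel·d = (4)·(-4) + (0)·(-1) = -16
16·t² + 32·t + 1 = 0  ⇒  m = (-16)² − 16·1 = 240
m = 240 > 0,  v_rel·d = -16 < 0  ⇒  outside

inside=no margin=240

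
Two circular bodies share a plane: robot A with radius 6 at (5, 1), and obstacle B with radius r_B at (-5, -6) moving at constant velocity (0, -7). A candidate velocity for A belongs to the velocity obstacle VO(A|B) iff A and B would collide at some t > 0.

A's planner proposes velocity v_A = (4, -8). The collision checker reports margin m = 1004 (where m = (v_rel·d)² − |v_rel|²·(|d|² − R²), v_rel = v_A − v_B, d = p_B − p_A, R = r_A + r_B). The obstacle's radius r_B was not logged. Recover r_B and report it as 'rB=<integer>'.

m = 1004
d = (-10, -7);  v_rel = (4, -1),  |v_rel|² = 17
v_rel×d = (4)·(-7) − (-1)·(-10) = -38
since m = R²·17 − (-38)²:  R² = (1444 + 1004) / 17 = 144
R = √144 = 12  ⇒  r_B = 12 − 6 = 6

rB=6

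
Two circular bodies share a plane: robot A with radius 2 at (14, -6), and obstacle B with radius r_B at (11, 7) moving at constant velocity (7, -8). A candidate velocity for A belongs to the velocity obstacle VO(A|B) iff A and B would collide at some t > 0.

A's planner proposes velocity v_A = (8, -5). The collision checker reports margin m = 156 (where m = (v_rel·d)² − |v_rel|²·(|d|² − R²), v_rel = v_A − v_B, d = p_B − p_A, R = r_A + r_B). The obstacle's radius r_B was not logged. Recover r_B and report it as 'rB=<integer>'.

m = 156
d = (-3, 13);  v_rel = (1, 3),  |v_rel|² = 10
v_rel×d = (1)·(13) − (3)·(-3) = 22
since m = R²·10 − 22²:  R² = (484 + 156) / 10 = 64
R = √64 = 8  ⇒  r_B = 8 − 2 = 6

rB=6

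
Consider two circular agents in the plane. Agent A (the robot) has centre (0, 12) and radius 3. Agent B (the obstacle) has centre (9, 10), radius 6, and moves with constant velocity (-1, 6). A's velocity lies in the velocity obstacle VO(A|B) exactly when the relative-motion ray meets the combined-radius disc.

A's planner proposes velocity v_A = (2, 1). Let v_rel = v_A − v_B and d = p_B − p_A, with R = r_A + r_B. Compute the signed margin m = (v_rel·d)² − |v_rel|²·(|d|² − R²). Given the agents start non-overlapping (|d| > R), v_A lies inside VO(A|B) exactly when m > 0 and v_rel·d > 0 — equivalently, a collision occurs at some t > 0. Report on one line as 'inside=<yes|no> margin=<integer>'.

d = (9, -2),  |d|² = 85;  R = 3+6 = 9,  c = 85−9² = 4
v_rel = (3, -5),  |v_rel|² = 34;  v_rel·d = (3)·(9) + (-5)·(-2) = 37
34·t² − 74·t + 4 = 0  ⇒  m = 37² − 34·4 = 1233
m = 1233 > 0,  v_rel·d = 37 > 0  ⇒  inside

inside=yes margin=1233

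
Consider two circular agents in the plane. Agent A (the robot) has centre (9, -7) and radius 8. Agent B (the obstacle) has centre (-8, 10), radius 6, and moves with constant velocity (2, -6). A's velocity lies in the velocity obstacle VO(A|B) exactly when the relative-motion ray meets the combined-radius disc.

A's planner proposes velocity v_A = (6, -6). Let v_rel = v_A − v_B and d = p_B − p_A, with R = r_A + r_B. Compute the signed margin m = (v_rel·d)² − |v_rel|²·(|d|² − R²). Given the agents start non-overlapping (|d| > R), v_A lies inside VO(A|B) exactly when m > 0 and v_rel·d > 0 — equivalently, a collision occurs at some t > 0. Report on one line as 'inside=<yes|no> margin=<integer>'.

d = (-17, 17),  |d|² = 578;  R = 8+6 = 14,  c = 578−14² = 382
v_rel = (4, 0),  |v_rel|² = 16;  v_rel·d = (4)·(-17) + (0)·(17) = -68
16·t² + 136·t + 382 = 0  ⇒  m = (-68)² − 16·382 = -1488
m = -1488 < 0,  v_rel·d = -68 < 0  ⇒  outside

inside=no margin=-1488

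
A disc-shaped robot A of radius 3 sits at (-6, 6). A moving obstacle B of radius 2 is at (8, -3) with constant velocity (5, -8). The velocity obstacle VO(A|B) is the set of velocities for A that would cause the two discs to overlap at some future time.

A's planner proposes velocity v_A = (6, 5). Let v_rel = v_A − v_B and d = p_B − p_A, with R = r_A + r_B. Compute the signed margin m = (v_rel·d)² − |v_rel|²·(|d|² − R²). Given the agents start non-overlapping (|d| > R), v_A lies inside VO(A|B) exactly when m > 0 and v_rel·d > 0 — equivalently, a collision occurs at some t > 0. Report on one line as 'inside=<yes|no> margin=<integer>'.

d = (14, -9),  |d|² = 277;  R = 3+2 = 5,  c = 277−5² = 252
v_rel = (1, 13),  |v_rel|² = 170;  v_rel·d = (1)·(14) + (13)·(-9) = -103
170·t² + 206·t + 252 = 0  ⇒  m = (-103)² − 170·252 = -32231
m = -32231 < 0,  v_rel·d = -103 < 0  ⇒  outside

inside=no margin=-32231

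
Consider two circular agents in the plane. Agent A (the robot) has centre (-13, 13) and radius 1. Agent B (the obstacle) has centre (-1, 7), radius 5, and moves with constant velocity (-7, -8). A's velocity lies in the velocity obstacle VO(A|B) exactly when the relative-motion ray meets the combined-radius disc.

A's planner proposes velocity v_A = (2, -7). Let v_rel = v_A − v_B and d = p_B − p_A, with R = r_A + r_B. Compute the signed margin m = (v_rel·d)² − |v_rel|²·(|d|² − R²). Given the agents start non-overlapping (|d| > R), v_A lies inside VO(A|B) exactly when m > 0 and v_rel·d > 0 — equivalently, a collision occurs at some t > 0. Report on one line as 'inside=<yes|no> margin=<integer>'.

d = (12, -6),  |d|² = 180;  R = 1+5 = 6,  c = 180−6² = 144
v_rel = (9, 1),  |v_rel|² = 82;  v_rel·d = (9)·(12) + (1)·(-6) = 102
82·t² − 204·t + 144 = 0  ⇒  m = 102² − 82·144 = -1404
m = -1404 < 0,  v_rel·d = 102 > 0  ⇒  outside

inside=no margin=-1404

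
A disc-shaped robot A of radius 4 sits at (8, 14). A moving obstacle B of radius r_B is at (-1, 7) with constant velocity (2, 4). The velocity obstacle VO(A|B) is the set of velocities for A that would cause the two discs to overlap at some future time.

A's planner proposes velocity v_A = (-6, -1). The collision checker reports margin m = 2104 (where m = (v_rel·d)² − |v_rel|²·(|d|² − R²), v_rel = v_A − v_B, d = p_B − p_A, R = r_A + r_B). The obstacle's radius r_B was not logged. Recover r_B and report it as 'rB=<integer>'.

m = 2104
d = (-9, -7);  v_rel = (-8, -5),  |v_rel|² = 89
v_rel×d = (-8)·(-7) − (-5)·(-9) = 11
since m = R²·89 − 11²:  R² = (121 + 2104) / 89 = 25
R = √25 = 5  ⇒  r_B = 5 − 4 = 1

rB=1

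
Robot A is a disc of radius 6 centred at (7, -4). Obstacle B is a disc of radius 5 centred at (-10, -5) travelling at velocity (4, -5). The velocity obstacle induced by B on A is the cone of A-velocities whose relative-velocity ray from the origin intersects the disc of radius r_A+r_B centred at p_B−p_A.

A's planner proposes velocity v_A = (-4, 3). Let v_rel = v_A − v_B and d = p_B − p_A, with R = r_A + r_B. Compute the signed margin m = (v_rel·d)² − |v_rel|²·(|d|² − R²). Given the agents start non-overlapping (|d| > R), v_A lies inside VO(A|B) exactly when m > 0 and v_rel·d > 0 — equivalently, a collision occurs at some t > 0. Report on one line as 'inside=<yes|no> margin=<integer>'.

d = (-17, -1),  |d|² = 290;  R = 6+5 = 11,  c = 290−11² = 169
v_rel = (-8, 8),  |v_rel|² = 128;  v_rel·d = (-8)·(-17) + (8)·(-1) = 128
128·t² − 256·t + 169 = 0  ⇒  m = 128² − 128·169 = -5248
m = -5248 < 0,  v_rel·d = 128 > 0  ⇒  outside

inside=no margin=-5248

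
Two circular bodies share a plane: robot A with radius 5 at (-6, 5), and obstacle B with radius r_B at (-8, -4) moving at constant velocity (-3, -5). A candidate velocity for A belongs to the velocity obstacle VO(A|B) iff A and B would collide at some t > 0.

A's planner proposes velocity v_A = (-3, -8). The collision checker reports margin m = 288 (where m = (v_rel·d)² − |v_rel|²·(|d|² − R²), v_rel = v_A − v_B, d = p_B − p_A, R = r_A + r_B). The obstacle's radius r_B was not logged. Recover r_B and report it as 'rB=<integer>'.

m = 288
d = (-2, -9);  v_rel = (0, -3),  |v_rel|² = 9
v_rel×d = (0)·(-9) − (-3)·(-2) = -6
since m = R²·9 − (-6)²:  R² = (36 + 288) / 9 = 36
R = √36 = 6  ⇒  r_B = 6 − 5 = 1

rB=1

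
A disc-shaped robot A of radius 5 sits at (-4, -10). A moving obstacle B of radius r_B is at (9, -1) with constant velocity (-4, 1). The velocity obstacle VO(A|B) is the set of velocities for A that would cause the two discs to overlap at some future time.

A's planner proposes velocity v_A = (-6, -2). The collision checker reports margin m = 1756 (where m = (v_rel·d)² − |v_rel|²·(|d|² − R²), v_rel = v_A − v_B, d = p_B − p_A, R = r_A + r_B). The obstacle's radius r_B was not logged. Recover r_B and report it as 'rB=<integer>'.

m = 1756
d = (13, 9);  v_rel = (-2, -3),  |v_rel|² = 13
v_rel×d = (-2)·(9) − (-3)·(13) = 21
since m = R²·13 − 21²:  R² = (441 + 1756) / 13 = 169
R = √169 = 13  ⇒  r_B = 13 − 5 = 8

rB=8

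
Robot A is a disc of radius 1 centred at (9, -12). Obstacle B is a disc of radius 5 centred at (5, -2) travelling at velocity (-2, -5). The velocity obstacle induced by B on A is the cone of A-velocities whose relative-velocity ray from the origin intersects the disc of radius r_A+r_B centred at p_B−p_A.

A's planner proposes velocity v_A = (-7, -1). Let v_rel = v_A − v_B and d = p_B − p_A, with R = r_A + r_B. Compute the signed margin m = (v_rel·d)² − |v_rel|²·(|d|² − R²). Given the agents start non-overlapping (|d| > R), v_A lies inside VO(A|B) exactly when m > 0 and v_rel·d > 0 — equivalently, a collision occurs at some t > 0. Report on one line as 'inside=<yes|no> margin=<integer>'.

d = (-4, 10),  |d|² = 116;  R = 1+5 = 6,  c = 116−6² = 80
v_rel = (-5, 4),  |v_rel|² = 41;  v_rel·d = (-5)·(-4) + (4)·(10) = 60
41·t² − 120·t + 80 = 0  ⇒  m = 60² − 41·80 = 320
m = 320 > 0,  v_rel·d = 60 > 0  ⇒  inside

inside=yes margin=320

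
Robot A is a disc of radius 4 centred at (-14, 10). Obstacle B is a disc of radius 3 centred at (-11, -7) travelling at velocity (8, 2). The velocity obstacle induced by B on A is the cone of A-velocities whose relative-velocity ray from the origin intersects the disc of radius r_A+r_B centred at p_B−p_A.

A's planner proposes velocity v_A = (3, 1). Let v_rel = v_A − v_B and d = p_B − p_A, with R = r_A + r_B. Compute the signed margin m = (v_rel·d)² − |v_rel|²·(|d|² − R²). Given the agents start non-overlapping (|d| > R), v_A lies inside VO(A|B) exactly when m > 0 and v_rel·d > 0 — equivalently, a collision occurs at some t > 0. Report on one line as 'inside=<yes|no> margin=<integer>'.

d = (3, -17),  |d|² = 298;  R = 4+3 = 7,  c = 298−7² = 249
v_rel = (-5, -1),  |v_rel|² = 26;  v_rel·d = (-5)·(3) + (-1)·(-17) = 2
26·t² − 4·t + 249 = 0  ⇒  m = 2² − 26·249 = -6470
m = -6470 < 0,  v_rel·d = 2 > 0  ⇒  outside

inside=no margin=-6470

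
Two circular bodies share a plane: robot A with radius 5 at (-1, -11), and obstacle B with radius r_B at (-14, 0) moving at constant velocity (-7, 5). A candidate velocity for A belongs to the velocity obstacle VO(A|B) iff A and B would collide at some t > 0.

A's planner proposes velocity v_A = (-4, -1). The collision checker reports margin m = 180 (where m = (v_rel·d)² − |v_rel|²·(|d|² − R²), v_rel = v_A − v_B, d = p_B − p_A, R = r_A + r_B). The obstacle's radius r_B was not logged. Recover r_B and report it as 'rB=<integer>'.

m = 180
d = (-13, 11);  v_rel = (3, -6),  |v_rel|² = 45
v_rel×d = (3)·(11) − (-6)·(-13) = -45
since m = R²·45 − (-45)²:  R² = (2025 + 180) / 45 = 49
R = √49 = 7  ⇒  r_B = 7 − 5 = 2

rB=2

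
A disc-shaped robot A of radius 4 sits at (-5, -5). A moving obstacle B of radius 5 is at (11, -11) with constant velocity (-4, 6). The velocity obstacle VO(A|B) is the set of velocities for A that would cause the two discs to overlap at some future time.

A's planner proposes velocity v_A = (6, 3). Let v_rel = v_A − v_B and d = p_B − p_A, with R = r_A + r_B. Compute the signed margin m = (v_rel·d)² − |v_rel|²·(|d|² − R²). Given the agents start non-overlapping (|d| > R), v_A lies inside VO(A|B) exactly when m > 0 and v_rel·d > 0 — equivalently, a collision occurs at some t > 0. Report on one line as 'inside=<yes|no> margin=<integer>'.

d = (16, -6),  |d|² = 292;  R = 4+5 = 9,  c = 292−9² = 211
v_rel = (10, -3),  |v_rel|² = 109;  v_rel·d = (10)·(16) + (-3)·(-6) = 178
109·t² − 356·t + 211 = 0  ⇒  m = 178² − 109·211 = 8685
m = 8685 > 0,  v_rel·d = 178 > 0  ⇒  inside

inside=yes margin=8685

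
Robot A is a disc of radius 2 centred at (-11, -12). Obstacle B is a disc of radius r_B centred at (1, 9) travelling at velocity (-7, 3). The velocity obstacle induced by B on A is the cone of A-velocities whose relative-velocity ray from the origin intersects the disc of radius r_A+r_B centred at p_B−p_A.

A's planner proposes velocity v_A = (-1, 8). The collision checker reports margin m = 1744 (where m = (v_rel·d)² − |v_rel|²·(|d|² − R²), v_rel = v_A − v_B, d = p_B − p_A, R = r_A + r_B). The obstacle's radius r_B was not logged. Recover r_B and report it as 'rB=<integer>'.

m = 1744
d = (12, 21);  v_rel = (6, 5),  |v_rel|² = 61
v_rel×d = (6)·(21) − (5)·(12) = 66
since m = R²·61 − 66²:  R² = (4356 + 1744) / 61 = 100
R = √100 = 10  ⇒  r_B = 10 − 2 = 8

rB=8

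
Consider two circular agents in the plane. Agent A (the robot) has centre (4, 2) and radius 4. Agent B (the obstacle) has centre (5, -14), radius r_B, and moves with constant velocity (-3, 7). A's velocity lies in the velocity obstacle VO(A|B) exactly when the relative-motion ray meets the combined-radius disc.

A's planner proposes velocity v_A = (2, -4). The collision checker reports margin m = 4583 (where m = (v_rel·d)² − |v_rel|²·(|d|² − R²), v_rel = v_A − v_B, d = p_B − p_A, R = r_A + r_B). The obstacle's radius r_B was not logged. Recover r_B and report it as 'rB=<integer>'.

m = 4583
d = (1, -16);  v_rel = (5, -11),  |v_rel|² = 146
v_rel×d = (5)·(-16) − (-11)·(1) = -69
since m = R²·146 − (-69)²:  R² = (4761 + 4583) / 146 = 64
R = √64 = 8  ⇒  r_B = 8 − 4 = 4

rB=4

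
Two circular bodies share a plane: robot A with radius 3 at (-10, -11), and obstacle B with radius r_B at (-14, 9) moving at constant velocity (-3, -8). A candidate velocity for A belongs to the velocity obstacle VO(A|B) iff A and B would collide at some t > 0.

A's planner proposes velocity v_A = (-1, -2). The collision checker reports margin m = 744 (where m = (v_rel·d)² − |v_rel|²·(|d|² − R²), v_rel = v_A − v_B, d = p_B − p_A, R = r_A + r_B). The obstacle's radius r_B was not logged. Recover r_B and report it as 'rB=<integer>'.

m = 744
d = (-4, 20);  v_rel = (2, 6),  |v_rel|² = 40
v_rel×d = (2)·(20) − (6)·(-4) = 64
since m = R²·40 − 64²:  R² = (4096 + 744) / 40 = 121
R = √121 = 11  ⇒  r_B = 11 − 3 = 8

rB=8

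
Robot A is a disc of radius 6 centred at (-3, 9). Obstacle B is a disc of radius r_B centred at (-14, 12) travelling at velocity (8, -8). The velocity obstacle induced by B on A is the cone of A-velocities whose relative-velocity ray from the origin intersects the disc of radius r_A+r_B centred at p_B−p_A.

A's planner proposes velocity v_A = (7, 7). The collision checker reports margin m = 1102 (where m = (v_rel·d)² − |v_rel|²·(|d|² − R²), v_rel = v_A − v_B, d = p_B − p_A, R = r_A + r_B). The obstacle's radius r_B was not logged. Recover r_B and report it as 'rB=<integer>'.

m = 1102
d = (-11, 3);  v_rel = (-1, 15),  |v_rel|² = 226
v_rel×d = (-1)·(3) − (15)·(-11) = 162
since m = R²·226 − 162²:  R² = (26244 + 1102) / 226 = 121
R = √121 = 11  ⇒  r_B = 11 − 6 = 5

rB=5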